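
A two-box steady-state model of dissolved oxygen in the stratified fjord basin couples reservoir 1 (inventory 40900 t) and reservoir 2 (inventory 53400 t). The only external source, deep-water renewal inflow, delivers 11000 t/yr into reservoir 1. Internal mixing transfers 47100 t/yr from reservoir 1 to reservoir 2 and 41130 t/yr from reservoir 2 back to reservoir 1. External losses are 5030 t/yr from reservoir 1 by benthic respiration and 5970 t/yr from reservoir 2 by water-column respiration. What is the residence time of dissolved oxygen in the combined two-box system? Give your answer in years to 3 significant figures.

Residence time in the combined system uses the total inventory and the total *external* removal — internal exchanges between the two boxes cancel.
M_total = 40900 + 53400 = 94300 t.
ΣF_external_out = 5030 + 5970 = 11000 t/yr.
τ = M_total / ΣF_ext = 94300 / 11000 = 8.573 yr.

8.57 yr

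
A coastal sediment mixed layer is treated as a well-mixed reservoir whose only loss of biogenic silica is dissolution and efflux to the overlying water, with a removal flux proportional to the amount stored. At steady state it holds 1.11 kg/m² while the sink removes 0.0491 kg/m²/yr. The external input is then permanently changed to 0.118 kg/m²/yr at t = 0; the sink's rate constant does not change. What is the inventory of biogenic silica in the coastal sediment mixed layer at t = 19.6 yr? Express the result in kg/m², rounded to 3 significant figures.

The sink rate constant is k = F₀/M₀ = 0.0491/1.11 = 0.04423 yr⁻¹.
Solving dM/dt = F₁ − kM with M(0) = M₀ gives M(t) = F₁/k + (M₀ − F₁/k)·e^(−kt).
F₁/k = 0.118/0.04423 = 2.6676 kg/m²; kt = 0.04423 × 19.6 = 0.8670, e^(−kt) = 0.4202.
M(19.6) = 2.6676 + (1.11 − 2.6676) × 0.4202 = 2.6676 − 0.6545 = 2.0131 kg/m².

2.01 kg/m²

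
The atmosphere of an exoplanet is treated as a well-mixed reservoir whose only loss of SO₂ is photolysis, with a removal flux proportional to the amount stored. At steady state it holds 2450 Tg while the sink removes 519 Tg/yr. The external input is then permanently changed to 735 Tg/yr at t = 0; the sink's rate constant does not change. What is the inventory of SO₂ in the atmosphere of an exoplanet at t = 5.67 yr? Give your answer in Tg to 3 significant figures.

Residence time τ = M₀/F₀ = 4.721 yr. The eventual steady state is M_∞ = M₀·(F₁/F₀) = 2450 × 735/519 = 3469.7 Tg.
The anomaly ΔM(t) = M(t) − M_∞ decays as ΔM₀·e^(−t/τ) with ΔM₀ = 2450 − 3469.7 = −1020 Tg.
At t = 5.67 yr, e^(−t/τ) = e^(−1.201) = 0.3009, so ΔM = −306.8 Tg and M = 3469.7 − 306.8 = 3162.9 Tg.

3160 Tg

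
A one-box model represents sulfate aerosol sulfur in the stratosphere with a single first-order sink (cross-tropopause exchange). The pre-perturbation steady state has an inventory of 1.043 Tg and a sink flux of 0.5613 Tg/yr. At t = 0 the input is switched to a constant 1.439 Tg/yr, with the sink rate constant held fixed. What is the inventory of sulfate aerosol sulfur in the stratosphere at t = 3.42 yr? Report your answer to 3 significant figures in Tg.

2.42 Tg

τ = M₀/F₀ = 1.043/0.5613 = 1.858 yr; rate constant k = 1/τ.
New steady state M_∞ = F₁/k = F₁·τ = 1.439 × 1.858 = 2.6739 Tg.
M(t) = M_∞ + (M₀ − M_∞)·e^(−t/τ); t/τ = 3.42/1.858 = 1.841, so e^(−t/τ) = 0.1587.
M(t) = 2.6739 − 1.631 × 0.1587 = 2.4150 Tg.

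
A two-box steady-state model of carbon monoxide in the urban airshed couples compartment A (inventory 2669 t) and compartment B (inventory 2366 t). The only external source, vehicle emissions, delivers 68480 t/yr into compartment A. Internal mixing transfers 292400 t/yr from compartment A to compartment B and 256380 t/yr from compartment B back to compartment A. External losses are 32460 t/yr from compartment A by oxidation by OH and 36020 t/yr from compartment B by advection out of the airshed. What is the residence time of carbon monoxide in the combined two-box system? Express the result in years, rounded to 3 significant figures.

0.0735 yr

For the system as a whole, the A↔B exchange is internal and contributes nothing to the throughput; only the external sinks remove mass.
M_total = 2669 + 2366 = 5035.0 t.
ΣF_external_out = 32460 + 36020 = 68480 t/yr.
τ = M_total / ΣF_ext = 5035.0 / 68480 = 0.07353 yr.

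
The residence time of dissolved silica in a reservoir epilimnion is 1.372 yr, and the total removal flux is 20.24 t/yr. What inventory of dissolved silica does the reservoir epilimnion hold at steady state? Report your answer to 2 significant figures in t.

28 t

τ = M/F ⇒ M = τ × F = 1.372 × 20.24 = 27.77 t.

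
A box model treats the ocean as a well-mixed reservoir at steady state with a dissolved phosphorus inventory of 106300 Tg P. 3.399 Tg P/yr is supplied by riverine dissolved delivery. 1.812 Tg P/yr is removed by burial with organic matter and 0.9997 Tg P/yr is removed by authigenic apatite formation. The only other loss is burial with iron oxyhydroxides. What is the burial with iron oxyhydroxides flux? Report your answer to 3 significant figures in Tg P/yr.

At steady state ΣF_in = ΣF_out.
ΣF_in = 3.3990 Tg P/yr.
Burial with iron oxyhydroxides flux = ΣF_in − (1.812 + 0.9997) = 3.3990 − 2.812 = 0.5873 Tg P/yr.

0.587 Tg P/yr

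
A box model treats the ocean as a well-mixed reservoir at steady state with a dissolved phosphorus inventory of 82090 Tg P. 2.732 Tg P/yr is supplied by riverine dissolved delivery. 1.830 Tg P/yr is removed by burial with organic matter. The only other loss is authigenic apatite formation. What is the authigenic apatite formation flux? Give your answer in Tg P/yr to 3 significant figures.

0.902 Tg P/yr

At steady state ΣF_in = ΣF_out.
ΣF_in = 2.7320 Tg P/yr.
Authigenic apatite formation flux = ΣF_in − (1.830) = 2.7320 − 1.830 = 0.9020 Tg P/yr.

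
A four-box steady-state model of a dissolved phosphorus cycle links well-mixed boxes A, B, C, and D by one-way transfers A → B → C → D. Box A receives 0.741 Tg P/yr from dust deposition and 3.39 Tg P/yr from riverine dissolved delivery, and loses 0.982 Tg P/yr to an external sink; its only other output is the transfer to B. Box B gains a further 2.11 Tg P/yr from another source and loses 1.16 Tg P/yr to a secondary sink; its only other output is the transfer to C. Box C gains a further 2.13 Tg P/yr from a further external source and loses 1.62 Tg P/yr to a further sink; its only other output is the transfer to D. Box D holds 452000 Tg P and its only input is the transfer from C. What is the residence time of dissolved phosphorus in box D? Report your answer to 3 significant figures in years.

Box A: F(A→B) = (0.741 + 3.39) − 0.982 = 3.1490 Tg P/yr.
Box B: F(B→C) = (3.1490 + 2.11) − 1.16 = 4.0990 Tg P/yr.
Box C: F(C→D) = (4.0990 + 2.13) − 1.62 = 4.6090 Tg P/yr.
Box D throughput = its input = 4.6090 Tg P/yr; τ = 452000 / 4.6090 = 98070 yr.

98100 yr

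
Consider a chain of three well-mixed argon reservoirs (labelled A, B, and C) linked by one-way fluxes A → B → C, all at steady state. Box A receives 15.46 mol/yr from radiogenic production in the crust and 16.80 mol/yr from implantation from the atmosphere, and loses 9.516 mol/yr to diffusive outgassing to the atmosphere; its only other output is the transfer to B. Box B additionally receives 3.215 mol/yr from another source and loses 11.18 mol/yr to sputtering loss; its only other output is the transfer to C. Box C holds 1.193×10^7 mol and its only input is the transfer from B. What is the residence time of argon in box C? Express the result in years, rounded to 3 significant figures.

807000 yr

Box A: F(A→B) = (15.46 + 16.80) − 9.516 = 22.744 mol/yr.
Box B: F(B→C) = (22.744 + 3.215) − 11.18 = 14.779 mol/yr.
Box C throughput = its input = 14.779 mol/yr; τ = 1.193×10^7 / 14.779 = 807200 yr.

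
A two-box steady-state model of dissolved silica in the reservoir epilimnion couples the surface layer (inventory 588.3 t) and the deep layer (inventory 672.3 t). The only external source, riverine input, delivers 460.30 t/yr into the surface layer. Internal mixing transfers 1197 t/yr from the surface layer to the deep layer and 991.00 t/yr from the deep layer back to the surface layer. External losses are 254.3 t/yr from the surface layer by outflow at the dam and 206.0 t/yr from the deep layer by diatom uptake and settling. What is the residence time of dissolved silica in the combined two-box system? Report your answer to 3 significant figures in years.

Residence time in the combined system uses the total inventory and the total *external* removal — internal exchanges between the two boxes cancel.
M_total = 588.3 + 672.3 = 1260.6 t.
ΣF_external_out = 254.3 + 206.0 = 460.30 t/yr.
τ = M_total / ΣF_ext = 1260.6 / 460.30 = 2.739 yr.

2.74 yr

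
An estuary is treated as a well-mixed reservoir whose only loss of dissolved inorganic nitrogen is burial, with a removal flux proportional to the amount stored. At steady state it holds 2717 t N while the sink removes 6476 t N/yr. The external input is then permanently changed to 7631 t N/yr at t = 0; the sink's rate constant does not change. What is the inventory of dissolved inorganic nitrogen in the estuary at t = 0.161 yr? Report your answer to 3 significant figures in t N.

τ = M₀/F₀ = 2717/6476 = 0.4195 yr; rate constant k = 1/τ.
New steady state M_∞ = F₁/k = F₁·τ = 7631 × 0.4195 = 3201.6 t N.
M(t) = M_∞ + (M₀ − M_∞)·e^(−t/τ); t/τ = 0.161/0.4195 = 0.3837, so e^(−t/τ) = 0.6813.
M(t) = 3201.6 − 484.6 × 0.6813 = 2871.4 t N.

2870 t N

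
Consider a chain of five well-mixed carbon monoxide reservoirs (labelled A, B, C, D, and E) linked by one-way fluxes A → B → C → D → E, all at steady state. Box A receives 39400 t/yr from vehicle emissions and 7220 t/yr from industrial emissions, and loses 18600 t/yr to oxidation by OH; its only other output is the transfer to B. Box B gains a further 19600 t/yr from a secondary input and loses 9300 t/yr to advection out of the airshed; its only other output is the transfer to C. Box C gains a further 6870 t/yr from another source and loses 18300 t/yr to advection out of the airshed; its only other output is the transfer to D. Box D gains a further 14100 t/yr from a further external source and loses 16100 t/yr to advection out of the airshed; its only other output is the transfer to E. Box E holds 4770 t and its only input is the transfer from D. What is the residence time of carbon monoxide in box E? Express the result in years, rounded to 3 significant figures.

Box A: F(A→B) = (39400 + 7220) − 18600 = 28020 t/yr.
Box B: F(B→C) = (28020 + 19600) − 9300 = 38320 t/yr.
Box C: F(C→D) = (38320 + 6870) − 18300 = 26890 t/yr.
Box D: F(D→E) = (26890 + 14100) − 16100 = 24890 t/yr.
Box E throughput = its input = 24890 t/yr; τ = 4770 / 24890 = 0.1916 yr.

0.192 yr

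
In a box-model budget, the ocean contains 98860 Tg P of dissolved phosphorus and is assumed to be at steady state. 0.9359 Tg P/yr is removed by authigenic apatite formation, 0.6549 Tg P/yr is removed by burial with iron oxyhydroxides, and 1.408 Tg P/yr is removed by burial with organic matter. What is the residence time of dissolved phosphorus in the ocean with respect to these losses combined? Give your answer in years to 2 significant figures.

33000 yr

Total removal = 0.9359 + 0.6549 + 1.408 = 2.9988 Tg P/yr.
τ = M / ΣF_out = 98860 / 2.9988 = 32970 yr.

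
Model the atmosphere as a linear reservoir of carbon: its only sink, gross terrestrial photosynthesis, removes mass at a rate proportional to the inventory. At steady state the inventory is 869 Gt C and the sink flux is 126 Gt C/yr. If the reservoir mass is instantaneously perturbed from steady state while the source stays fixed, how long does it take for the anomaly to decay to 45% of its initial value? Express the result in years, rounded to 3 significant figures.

For a linear reservoir the anomaly decays as exp(−t/τ) with τ = M/F = 869/126 = 6.897 yr.
exp(−t/τ) = 0.45 ⇒ t = −τ ln(0.45) = 6.897 × 0.7985 = 5.507 yr.

5.51 yr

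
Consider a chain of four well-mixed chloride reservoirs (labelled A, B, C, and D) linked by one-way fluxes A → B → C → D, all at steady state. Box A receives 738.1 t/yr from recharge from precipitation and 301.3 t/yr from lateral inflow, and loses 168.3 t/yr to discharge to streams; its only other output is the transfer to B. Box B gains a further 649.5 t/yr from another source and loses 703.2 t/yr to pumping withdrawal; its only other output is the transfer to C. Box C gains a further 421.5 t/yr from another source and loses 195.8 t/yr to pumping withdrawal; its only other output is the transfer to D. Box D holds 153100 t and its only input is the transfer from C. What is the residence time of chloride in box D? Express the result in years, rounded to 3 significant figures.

Box A: F(A→B) = (738.1 + 301.3) − 168.3 = 871.10 t/yr.
Box B: F(B→C) = (871.10 + 649.5) − 703.2 = 817.40 t/yr.
Box C: F(C→D) = (817.40 + 421.5) − 195.8 = 1043.1 t/yr.
Box D throughput = its input = 1043.1 t/yr; τ = 153100 / 1043.1 = 146.8 yr.

147 yr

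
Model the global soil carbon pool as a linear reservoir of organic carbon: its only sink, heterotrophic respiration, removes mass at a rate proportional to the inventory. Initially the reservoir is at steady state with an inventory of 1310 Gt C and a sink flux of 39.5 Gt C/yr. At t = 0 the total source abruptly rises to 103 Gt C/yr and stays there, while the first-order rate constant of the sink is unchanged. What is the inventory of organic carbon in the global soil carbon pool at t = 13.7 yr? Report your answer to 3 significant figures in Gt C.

2020 Gt C

Residence time τ = M₀/F₀ = 33.16 yr. The eventual steady state is M_∞ = M₀·(F₁/F₀) = 1310 × 103/39.5 = 3415.9 Gt C.
The anomaly ΔM(t) = M(t) − M_∞ decays as ΔM₀·e^(−t/τ) with ΔM₀ = 1310 − 3415.9 = −2106 Gt C.
At t = 13.7 yr, e^(−t/τ) = e^(−0.4131) = 0.6616, so ΔM = −1393 Gt C and M = 3415.9 − 1393 = 2022.6 Gt C.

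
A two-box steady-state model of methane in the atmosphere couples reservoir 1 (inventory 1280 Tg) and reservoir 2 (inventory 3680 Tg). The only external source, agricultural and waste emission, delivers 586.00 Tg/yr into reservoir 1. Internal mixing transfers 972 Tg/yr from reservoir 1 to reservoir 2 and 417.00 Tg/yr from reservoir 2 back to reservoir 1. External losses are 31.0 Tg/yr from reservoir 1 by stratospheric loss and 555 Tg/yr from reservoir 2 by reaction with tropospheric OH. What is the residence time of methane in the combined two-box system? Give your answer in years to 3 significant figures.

8.46 yr

Treat the two boxes together as one reservoir: the mixing fluxes between them are internal recycling, so τ = ΣM / Σ(external losses).
M_total = 1280 + 3680 = 4960.0 Tg.
ΣF_external_out = 31.0 + 555 = 586.00 Tg/yr.
τ = M_total / ΣF_ext = 4960.0 / 586.00 = 8.464 yr.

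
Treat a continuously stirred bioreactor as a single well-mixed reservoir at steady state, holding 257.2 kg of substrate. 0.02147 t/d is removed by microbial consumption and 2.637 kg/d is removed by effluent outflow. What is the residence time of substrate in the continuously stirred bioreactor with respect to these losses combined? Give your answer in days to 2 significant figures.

Convert the microbial consumption flux: 0.02147 t/d = 21.47 kg/d.
Total removal = 21.47 + 2.637 = 24.107 kg/d.
τ = M / ΣF_out = 257.2 / 24.107 = 10.67 d.

11 d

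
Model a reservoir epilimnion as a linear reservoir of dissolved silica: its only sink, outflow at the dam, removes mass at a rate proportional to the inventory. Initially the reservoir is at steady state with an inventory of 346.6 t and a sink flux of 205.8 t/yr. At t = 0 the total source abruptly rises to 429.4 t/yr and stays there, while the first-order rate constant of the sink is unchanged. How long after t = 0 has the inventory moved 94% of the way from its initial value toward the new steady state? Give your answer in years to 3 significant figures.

4.74 yr

τ = M₀/F₀ = 346.6/205.8 = 1.684 yr.
The remaining gap fraction is e^(−t/τ); 94% covered ⇒ e^(−t/τ) = 0.0600.
t = −τ ln(0.0600) = 1.684 × 2.813 = 4.738 yr.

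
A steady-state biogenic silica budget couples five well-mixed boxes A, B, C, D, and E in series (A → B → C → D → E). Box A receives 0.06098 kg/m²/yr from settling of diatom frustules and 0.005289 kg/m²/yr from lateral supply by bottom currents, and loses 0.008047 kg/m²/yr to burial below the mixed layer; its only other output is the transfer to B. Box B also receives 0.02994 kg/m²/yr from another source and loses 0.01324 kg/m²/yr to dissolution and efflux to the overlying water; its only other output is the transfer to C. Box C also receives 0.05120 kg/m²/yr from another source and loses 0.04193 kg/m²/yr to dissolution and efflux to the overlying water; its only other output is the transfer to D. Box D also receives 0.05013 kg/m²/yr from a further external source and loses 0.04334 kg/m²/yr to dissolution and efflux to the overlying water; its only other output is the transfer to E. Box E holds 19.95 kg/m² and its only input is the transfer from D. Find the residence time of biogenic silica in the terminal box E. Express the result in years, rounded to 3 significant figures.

219 yr

Box A: F(A→B) = (0.06098 + 0.005289) − 0.008047 = 0.058222 kg/m²/yr.
Box B: F(B→C) = (0.058222 + 0.02994) − 0.01324 = 0.074922 kg/m²/yr.
Box C: F(C→D) = (0.074922 + 0.05120) − 0.04193 = 0.084192 kg/m²/yr.
Box D: F(D→E) = (0.084192 + 0.05013) − 0.04334 = 0.090982 kg/m²/yr.
Box E throughput = its input = 0.090982 kg/m²/yr; τ = 19.95 / 0.090982 = 219.3 yr.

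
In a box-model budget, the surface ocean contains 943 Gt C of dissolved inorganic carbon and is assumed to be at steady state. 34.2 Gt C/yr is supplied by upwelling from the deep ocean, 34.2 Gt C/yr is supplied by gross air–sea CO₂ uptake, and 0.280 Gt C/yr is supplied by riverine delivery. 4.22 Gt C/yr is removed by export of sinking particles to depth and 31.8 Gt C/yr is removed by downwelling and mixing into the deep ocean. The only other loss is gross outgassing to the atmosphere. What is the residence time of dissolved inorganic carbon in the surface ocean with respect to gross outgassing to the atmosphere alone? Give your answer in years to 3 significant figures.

At steady state ΣF_in = ΣF_out.
ΣF_in = 34.2 + 34.2 + 0.280 = 68.680 Gt C/yr.
Gross outgassing to the atmosphere flux = ΣF_in − (4.22 + 31.8) = 68.680 − 36.02 = 32.66 Gt C/yr.
τ = M / F = 943 / 32.66 = 28.87 yr.

28.9 yr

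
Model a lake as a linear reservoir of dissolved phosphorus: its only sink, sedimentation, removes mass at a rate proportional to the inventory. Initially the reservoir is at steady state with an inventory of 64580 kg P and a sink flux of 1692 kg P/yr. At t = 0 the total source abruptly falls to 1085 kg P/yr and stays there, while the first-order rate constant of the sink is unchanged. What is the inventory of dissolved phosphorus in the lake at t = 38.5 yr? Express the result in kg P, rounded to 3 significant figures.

49900 kg P

τ = M₀/F₀ = 64580/1692 = 38.17 yr; rate constant k = 1/τ.
New steady state M_∞ = F₁/k = F₁·τ = 1085 × 38.17 = 41412 kg P.
M(t) = M_∞ + (M₀ − M_∞)·e^(−t/τ); t/τ = 38.5/38.17 = 1.009, so e^(−t/τ) = 0.3647.
M(t) = 41412 + 23170 × 0.3647 = 49861 kg P.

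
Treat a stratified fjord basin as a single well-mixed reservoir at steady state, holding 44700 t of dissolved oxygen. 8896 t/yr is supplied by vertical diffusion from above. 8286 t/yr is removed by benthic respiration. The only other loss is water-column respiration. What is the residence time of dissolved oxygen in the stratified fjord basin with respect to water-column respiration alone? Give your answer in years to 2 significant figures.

73 yr

At steady state ΣF_in = ΣF_out.
ΣF_in = 8896.0 t/yr.
Water-column respiration flux = ΣF_in − (8286) = 8896.0 − 8286 = 610.0 t/yr.
τ = M / F = 44700 / 610.0 = 73.28 yr.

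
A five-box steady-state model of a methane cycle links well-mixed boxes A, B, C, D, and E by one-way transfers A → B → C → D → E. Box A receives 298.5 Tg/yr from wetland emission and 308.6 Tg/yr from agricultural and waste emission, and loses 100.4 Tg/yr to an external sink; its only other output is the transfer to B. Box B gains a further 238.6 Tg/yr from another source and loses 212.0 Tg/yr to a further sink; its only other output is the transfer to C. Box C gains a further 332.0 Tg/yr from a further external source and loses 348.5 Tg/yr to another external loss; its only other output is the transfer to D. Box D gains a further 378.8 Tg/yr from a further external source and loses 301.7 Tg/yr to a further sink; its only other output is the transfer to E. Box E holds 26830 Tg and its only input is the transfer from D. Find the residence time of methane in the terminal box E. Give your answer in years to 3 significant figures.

45.2 yr

Box A: F(A→B) = (298.5 + 308.6) − 100.4 = 506.70 Tg/yr.
Box B: F(B→C) = (506.70 + 238.6) − 212.0 = 533.30 Tg/yr.
Box C: F(C→D) = (533.30 + 332.0) − 348.5 = 516.80 Tg/yr.
Box D: F(D→E) = (516.80 + 378.8) − 301.7 = 593.90 Tg/yr.
Box E throughput = its input = 593.90 Tg/yr; τ = 26830 / 593.90 = 45.18 yr.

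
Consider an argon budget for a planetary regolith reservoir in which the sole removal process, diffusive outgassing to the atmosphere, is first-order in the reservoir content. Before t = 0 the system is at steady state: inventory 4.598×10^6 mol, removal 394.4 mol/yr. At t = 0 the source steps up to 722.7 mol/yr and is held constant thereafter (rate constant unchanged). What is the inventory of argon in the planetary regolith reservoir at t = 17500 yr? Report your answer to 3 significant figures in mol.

7.57×10^6 mol

The sink rate constant is k = F₀/M₀ = 394.4/4.598×10^6 = 8.578×10^-5 yr⁻¹.
Solving dM/dt = F₁ − kM with M(0) = M₀ gives M(t) = F₁/k + (M₀ − F₁/k)·e^(−kt).
F₁/k = 722.7/8.578×10^-5 = 8.4254×10^6 mol; kt = 8.578×10^-5 × 17500 = 1.501, e^(−kt) = 0.2229.
M(17500) = 8.4254×10^6 + (4.598×10^6 − 8.4254×10^6) × 0.2229 = 8.4254×10^6 − 853100 = 7.5723×10^6 mol.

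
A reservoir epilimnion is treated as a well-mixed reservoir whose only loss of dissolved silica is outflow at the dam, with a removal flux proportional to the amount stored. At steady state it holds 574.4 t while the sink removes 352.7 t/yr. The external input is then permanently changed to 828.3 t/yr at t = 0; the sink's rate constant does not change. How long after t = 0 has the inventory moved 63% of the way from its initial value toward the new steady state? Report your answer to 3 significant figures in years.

1.62 yr

τ = M₀/F₀ = 574.4/352.7 = 1.629 yr.
The remaining gap fraction is e^(−t/τ); 63% covered ⇒ e^(−t/τ) = 0.370.
t = −τ ln(0.370) = 1.629 × 0.9943 = 1.619 yr.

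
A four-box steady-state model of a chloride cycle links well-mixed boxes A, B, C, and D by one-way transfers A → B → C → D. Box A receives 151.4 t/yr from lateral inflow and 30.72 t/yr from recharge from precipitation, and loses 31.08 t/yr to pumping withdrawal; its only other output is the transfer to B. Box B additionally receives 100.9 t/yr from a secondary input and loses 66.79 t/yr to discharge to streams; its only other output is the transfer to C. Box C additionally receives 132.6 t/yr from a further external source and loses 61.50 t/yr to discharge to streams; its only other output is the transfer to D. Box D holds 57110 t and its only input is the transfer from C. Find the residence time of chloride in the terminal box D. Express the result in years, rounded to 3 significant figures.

223 yr

Box A: F(A→B) = (151.4 + 30.72) − 31.08 = 151.04 t/yr.
Box B: F(B→C) = (151.04 + 100.9) − 66.79 = 185.15 t/yr.
Box C: F(C→D) = (185.15 + 132.6) − 61.50 = 256.25 t/yr.
Box D throughput = its input = 256.25 t/yr; τ = 57110 / 256.25 = 222.9 yr.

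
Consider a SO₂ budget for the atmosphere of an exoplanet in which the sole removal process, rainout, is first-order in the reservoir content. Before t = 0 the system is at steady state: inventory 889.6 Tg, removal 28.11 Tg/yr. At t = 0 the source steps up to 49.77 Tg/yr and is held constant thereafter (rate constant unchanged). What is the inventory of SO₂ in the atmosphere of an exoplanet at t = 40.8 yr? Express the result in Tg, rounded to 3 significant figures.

1390 Tg

The sink rate constant is k = F₀/M₀ = 28.11/889.6 = 0.03160 yr⁻¹.
Solving dM/dt = F₁ − kM with M(0) = M₀ gives M(t) = F₁/k + (M₀ − F₁/k)·e^(−kt).
F₁/k = 49.77/0.03160 = 1575.1 Tg; kt = 0.03160 × 40.8 = 1.289, e^(−kt) = 0.2755.
M(40.8) = 1575.1 + (889.6 − 1575.1) × 0.2755 = 1575.1 − 188.8 = 1386.2 Tg.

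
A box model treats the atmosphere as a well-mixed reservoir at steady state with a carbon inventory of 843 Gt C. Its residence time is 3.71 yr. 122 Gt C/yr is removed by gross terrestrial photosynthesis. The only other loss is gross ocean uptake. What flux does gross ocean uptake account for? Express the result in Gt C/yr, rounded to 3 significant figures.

105 Gt C/yr

Total removal F = M/τ = 843 / 3.71 = 227.2 Gt C/yr.
Gross ocean uptake = F − (122) = 227.2 − 122.0 = 105.2 Gt C/yr.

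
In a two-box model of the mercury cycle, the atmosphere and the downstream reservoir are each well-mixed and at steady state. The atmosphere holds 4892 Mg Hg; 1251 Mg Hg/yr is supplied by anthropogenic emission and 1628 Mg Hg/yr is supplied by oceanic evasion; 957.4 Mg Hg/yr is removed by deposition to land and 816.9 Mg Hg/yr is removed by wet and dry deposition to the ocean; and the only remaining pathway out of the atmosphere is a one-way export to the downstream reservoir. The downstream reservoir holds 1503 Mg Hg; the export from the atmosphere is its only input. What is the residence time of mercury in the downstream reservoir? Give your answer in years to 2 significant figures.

1.4 yr

Balance the atmosphere: ΣF_in = 1251 + 1628 = 2879.0 Mg Hg/yr.
Export to the downstream reservoir = ΣF_in − (957.4 + 816.9) = 1104.7 Mg Hg/yr.
At steady state the output of the downstream reservoir equals its input, 1104.7 Mg Hg/yr.
τ = M / F = 1503 / 1104.7 = 1.361 yr.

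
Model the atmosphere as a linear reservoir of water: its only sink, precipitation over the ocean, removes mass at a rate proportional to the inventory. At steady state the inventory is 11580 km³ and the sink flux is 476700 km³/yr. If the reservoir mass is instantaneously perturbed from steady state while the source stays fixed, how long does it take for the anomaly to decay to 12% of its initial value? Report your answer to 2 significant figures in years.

For a linear reservoir the anomaly decays as exp(−t/τ) with τ = M/F = 11580/476700 = 0.02429 yr.
exp(−t/τ) = 0.12 ⇒ t = −τ ln(0.12) = 0.02429 × 2.120 = 0.05151 yr.

0.052 yr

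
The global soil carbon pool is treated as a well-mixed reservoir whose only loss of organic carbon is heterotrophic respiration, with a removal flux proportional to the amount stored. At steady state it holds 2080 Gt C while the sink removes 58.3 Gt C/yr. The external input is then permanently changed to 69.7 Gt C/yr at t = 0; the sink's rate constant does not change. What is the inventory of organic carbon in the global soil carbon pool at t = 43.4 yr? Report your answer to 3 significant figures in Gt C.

2370 Gt C

The sink rate constant is k = F₀/M₀ = 58.3/2080 = 0.02803 yr⁻¹.
Solving dM/dt = F₁ − kM with M(0) = M₀ gives M(t) = F₁/k + (M₀ − F₁/k)·e^(−kt).
F₁/k = 69.7/0.02803 = 2486.7 Gt C; kt = 0.02803 × 43.4 = 1.216, e^(−kt) = 0.2963.
M(43.4) = 2486.7 + (2080 − 2486.7) × 0.2963 = 2486.7 − 120.5 = 2366.2 Gt C.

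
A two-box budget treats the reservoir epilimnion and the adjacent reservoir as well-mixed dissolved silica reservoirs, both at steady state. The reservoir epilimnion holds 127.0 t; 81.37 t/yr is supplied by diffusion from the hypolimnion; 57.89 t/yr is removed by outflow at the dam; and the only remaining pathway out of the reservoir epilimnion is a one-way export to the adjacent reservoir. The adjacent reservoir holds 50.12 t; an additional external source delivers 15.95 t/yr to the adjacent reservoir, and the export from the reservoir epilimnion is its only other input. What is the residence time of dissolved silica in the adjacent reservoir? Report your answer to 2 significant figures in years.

1.3 yr

Balance the reservoir epilimnion: ΣF_in = 81.370 t/yr.
Export to the adjacent reservoir = ΣF_in − (57.89) = 23.480 t/yr.
Total input to the adjacent reservoir = 23.480 + 15.95 = 39.430 t/yr; at steady state this equals its total output.
τ = M / F = 50.12 / 39.430 = 1.271 yr.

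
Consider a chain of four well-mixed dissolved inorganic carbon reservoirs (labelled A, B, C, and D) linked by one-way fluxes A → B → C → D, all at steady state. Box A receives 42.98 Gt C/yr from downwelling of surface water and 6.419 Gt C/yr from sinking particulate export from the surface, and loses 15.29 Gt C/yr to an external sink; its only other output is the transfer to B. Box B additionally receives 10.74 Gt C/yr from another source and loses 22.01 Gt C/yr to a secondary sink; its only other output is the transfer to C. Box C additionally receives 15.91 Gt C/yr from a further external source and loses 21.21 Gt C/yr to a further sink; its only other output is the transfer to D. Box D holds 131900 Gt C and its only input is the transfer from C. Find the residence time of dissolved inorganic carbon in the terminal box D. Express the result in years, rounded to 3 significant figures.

Box A: F(A→B) = (42.98 + 6.419) − 15.29 = 34.109 Gt C/yr.
Box B: F(B→C) = (34.109 + 10.74) − 22.01 = 22.839 Gt C/yr.
Box C: F(C→D) = (22.839 + 15.91) − 21.21 = 17.539 Gt C/yr.
Box D throughput = its input = 17.539 Gt C/yr; τ = 131900 / 17.539 = 7520 yr.

7520 yr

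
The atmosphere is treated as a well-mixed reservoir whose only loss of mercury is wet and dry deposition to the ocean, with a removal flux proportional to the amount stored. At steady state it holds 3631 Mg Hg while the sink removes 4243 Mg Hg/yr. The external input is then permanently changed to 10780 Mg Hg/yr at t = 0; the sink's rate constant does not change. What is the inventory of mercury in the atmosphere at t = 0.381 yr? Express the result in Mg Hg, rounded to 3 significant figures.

5640 Mg Hg

τ = M₀/F₀ = 3631/4243 = 0.8558 yr; rate constant k = 1/τ.
New steady state M_∞ = F₁/k = F₁·τ = 10780 × 0.8558 = 9225.1 Mg Hg.
M(t) = M_∞ + (M₀ − M_∞)·e^(−t/τ); t/τ = 0.381/0.8558 = 0.4452, so e^(−t/τ) = 0.6407.
M(t) = 9225.1 − 5594 × 0.6407 = 5641.0 Mg Hg.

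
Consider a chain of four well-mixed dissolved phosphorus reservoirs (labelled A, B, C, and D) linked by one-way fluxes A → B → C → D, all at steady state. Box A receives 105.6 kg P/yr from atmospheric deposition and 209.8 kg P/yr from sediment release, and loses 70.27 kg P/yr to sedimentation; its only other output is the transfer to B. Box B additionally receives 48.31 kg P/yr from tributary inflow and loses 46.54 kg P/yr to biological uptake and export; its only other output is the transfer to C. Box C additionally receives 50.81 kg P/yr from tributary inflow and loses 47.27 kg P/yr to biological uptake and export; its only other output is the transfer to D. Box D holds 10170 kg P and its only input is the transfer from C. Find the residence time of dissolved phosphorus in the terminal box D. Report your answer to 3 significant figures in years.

40.6 yr

Box A: F(A→B) = (105.6 + 209.8) − 70.27 = 245.13 kg P/yr.
Box B: F(B→C) = (245.13 + 48.31) − 46.54 = 246.90 kg P/yr.
Box C: F(C→D) = (246.90 + 50.81) − 47.27 = 250.44 kg P/yr.
Box D throughput = its input = 250.44 kg P/yr; τ = 10170 / 250.44 = 40.61 yr.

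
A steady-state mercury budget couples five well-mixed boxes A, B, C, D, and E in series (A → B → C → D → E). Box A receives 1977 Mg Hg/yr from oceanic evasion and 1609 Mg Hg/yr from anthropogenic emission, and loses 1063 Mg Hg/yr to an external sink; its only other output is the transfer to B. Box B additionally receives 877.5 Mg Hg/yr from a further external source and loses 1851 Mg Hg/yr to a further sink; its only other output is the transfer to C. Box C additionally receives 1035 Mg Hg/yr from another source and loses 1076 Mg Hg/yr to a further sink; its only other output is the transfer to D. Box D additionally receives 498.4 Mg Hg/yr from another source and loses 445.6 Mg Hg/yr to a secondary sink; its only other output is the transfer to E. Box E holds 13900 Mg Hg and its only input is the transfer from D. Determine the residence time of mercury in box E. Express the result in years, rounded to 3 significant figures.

8.90 yr

Box A: F(A→B) = (1977 + 1609) − 1063 = 2523.0 Mg Hg/yr.
Box B: F(B→C) = (2523.0 + 877.5) − 1851 = 1549.5 Mg Hg/yr.
Box C: F(C→D) = (1549.5 + 1035) − 1076 = 1508.5 Mg Hg/yr.
Box D: F(D→E) = (1508.5 + 498.4) − 445.6 = 1561.3 Mg Hg/yr.
Box E throughput = its input = 1561.3 Mg Hg/yr; τ = 13900 / 1561.3 = 8.903 yr.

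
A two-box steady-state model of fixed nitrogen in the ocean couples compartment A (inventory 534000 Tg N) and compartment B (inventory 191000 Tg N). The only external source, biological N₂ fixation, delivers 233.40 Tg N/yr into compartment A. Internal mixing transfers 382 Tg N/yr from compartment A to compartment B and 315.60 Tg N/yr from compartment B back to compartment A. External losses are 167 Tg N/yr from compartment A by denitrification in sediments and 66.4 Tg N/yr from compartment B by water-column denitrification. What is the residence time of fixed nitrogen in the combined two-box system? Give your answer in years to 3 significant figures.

Treat the two boxes together as one reservoir: the mixing fluxes between them are internal recycling, so τ = ΣM / Σ(external losses).
M_total = 534000 + 191000 = 725000 Tg N.
ΣF_external_out = 167 + 66.4 = 233.40 Tg N/yr.
τ = M_total / ΣF_ext = 725000 / 233.40 = 3106 yr.

3110 yr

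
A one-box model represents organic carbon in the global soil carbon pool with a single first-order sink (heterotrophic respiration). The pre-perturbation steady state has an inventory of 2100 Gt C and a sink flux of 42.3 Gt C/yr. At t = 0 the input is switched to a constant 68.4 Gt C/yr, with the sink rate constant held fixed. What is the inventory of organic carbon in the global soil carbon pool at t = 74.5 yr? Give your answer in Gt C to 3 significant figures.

The sink rate constant is k = F₀/M₀ = 42.3/2100 = 0.02014 yr⁻¹.
Solving dM/dt = F₁ − kM with M(0) = M₀ gives M(t) = F₁/k + (M₀ − F₁/k)·e^(−kt).
F₁/k = 68.4/0.02014 = 3395.7 Gt C; kt = 0.02014 × 74.5 = 1.501, e^(−kt) = 0.2230.
M(74.5) = 3395.7 + (2100 − 3395.7) × 0.2230 = 3395.7 − 288.9 = 3106.8 Gt C.

3110 Gt C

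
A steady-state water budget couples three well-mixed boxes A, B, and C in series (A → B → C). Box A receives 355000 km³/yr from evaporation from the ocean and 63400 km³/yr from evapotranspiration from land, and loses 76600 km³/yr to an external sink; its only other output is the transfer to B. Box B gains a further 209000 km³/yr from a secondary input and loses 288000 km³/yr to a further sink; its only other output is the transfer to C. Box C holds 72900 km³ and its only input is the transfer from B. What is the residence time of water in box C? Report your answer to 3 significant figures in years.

Box A: F(A→B) = (355000 + 63400) − 76600 = 341800 km³/yr.
Box B: F(B→C) = (341800 + 209000) − 288000 = 262800 km³/yr.
Box C throughput = its input = 262800 km³/yr; τ = 72900 / 262800 = 0.2774 yr.

0.277 yr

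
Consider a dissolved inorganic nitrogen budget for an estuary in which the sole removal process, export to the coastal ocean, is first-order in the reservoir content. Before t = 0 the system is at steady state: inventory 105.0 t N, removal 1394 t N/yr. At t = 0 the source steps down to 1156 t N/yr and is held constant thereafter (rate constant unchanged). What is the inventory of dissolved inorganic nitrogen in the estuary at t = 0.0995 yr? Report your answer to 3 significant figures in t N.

91.9 t N

τ = M₀/F₀ = 105.0/1394 = 0.07532 yr; rate constant k = 1/τ.
New steady state M_∞ = F₁/k = F₁·τ = 1156 × 0.07532 = 87.073 t N.
M(t) = M_∞ + (M₀ − M_∞)·e^(−t/τ); t/τ = 0.0995/0.07532 = 1.321, so e^(−t/τ) = 0.2669.
M(t) = 87.073 + 17.93 × 0.2669 = 91.857 t N.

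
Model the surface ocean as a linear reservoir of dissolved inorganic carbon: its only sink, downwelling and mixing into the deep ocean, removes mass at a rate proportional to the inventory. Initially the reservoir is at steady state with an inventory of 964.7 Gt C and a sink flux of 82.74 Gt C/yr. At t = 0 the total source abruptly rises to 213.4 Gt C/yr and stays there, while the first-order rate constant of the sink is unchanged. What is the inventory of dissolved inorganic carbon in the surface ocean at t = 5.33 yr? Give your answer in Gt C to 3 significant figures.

1520 Gt C

τ = M₀/F₀ = 964.7/82.74 = 11.66 yr; rate constant k = 1/τ.
New steady state M_∞ = F₁/k = F₁·τ = 213.4 × 11.66 = 2488.1 Gt C.
M(t) = M_∞ + (M₀ − M_∞)·e^(−t/τ); t/τ = 5.33/11.66 = 0.4571, so e^(−t/τ) = 0.6331.
M(t) = 2488.1 − 1523 × 0.6331 = 1523.7 Gt C.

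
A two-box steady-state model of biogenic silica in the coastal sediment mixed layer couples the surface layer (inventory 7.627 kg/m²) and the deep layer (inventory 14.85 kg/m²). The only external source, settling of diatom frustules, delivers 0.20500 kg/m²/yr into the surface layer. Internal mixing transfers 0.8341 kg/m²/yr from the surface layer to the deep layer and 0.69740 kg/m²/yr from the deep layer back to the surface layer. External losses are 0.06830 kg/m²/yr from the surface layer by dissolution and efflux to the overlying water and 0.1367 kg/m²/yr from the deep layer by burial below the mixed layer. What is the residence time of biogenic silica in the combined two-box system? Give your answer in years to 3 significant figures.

110 yr

For the system as a whole, the A↔B exchange is internal and contributes nothing to the throughput; only the external sinks remove mass.
M_total = 7.627 + 14.85 = 22.477 kg/m².
ΣF_external_out = 0.06830 + 0.1367 = 0.20500 kg/m²/yr.
τ = M_total / ΣF_ext = 22.477 / 0.20500 = 109.6 yr.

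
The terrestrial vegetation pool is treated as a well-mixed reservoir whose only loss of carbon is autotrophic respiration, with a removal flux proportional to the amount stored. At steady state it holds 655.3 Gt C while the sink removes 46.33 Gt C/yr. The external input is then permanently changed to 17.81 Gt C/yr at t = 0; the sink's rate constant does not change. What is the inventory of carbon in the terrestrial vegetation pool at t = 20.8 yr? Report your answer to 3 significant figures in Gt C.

τ = M₀/F₀ = 655.3/46.33 = 14.14 yr; rate constant k = 1/τ.
New steady state M_∞ = F₁/k = F₁·τ = 17.81 × 14.14 = 251.91 Gt C.
M(t) = M_∞ + (M₀ − M_∞)·e^(−t/τ); t/τ = 20.8/14.14 = 1.471, so e^(−t/τ) = 0.2298.
M(t) = 251.91 + 403.4 × 0.2298 = 344.61 Gt C.

345 Gt C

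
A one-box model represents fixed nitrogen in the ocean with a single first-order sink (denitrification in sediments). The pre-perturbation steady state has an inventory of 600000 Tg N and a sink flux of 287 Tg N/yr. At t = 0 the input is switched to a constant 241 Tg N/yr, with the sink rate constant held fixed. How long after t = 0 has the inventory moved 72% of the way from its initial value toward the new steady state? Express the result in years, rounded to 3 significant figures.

τ = M₀/F₀ = 600000/287 = 2091 yr.
The remaining gap fraction is e^(−t/τ); 72% covered ⇒ e^(−t/τ) = 0.280.
t = −τ ln(0.280) = 2091 × 1.273 = 2661 yr.

2660 yr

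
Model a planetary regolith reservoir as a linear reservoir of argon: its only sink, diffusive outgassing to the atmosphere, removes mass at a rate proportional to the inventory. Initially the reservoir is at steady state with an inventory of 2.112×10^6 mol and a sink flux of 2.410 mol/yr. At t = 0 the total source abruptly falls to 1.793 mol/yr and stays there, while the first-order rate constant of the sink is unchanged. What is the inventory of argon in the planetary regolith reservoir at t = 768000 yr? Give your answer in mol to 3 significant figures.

Residence time τ = M₀/F₀ = 876300 yr. The eventual steady state is M_∞ = M₀·(F₁/F₀) = 2.112×10^6 × 1.793/2.410 = 1.5713×10^6 mol.
The anomaly ΔM(t) = M(t) − M_∞ decays as ΔM₀·e^(−t/τ) with ΔM₀ = 2.112×10^6 − 1.5713×10^6 = 540700 mol.
At t = 768000 yr, e^(−t/τ) = e^(−0.8764) = 0.4163, so ΔM = 225100 mol and M = 1.5713×10^6 + 225100 = 1.7964×10^6 mol.

1.80×10^6 mol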